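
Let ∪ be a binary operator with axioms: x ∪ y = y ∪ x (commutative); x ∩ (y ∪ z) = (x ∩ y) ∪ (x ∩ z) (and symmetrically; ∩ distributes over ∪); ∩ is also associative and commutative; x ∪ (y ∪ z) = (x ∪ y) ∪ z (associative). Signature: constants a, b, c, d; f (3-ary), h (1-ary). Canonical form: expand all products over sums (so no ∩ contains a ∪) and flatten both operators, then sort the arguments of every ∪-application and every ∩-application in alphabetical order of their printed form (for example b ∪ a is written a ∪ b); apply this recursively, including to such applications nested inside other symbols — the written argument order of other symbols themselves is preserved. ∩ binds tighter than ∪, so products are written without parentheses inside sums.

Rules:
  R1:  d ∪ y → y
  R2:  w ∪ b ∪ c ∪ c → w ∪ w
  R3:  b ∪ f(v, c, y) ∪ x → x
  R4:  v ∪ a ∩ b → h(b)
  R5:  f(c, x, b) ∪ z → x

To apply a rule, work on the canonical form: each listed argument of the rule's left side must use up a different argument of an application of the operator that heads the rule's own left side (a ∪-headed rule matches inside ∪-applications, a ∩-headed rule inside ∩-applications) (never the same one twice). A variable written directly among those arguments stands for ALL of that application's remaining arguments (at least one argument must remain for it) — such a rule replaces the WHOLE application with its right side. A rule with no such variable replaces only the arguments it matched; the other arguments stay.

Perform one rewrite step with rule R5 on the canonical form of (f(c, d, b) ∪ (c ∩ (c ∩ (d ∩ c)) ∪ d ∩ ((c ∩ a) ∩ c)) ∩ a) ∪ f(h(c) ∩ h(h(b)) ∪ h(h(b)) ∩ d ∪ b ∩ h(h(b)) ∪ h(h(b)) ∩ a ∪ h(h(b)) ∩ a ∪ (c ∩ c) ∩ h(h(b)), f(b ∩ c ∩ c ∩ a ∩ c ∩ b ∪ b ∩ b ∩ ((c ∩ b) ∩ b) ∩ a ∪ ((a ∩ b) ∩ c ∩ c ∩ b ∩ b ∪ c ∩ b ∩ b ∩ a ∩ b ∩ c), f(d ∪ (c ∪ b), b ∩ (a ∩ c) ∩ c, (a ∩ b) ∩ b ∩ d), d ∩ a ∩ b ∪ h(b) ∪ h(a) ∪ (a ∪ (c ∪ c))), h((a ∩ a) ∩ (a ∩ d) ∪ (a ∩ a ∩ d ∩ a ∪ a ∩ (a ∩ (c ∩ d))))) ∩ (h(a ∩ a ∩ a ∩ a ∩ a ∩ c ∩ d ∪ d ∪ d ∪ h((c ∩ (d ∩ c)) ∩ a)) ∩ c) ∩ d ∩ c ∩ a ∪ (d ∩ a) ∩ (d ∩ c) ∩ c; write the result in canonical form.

Canonical form:  a ∩ a ∩ c ∩ c ∩ d ∪ a ∩ c ∩ c ∩ c ∩ d ∪ a ∩ c ∩ c ∩ d ∩ d ∪ a ∩ c ∩ c ∩ d ∩ f(a ∩ h(h(b)) ∪ a ∩ h(h(b)) ∪ b ∩ h(h(b)) ∪ c ∩ c ∩ h(h(b)) ∪ d ∩ h(h(b)) ∪ h(c) ∩ h(h(b)), f(a ∩ b ∩ b ∩ b ∩ b ∩ c ∪ a ∩ b ∩ b ∩ b ∩ c ∩ c ∪ a ∩ b ∩ b ∩ b ∩ c ∩ c ∪ a ∩ b ∩ b ∩ c ∩ c ∩ c, f(b ∪ c ∪ d, a ∩ b ∩ c ∩ c, a ∩ b ∩ b ∩ d), a ∪ a ∩ b ∩ d ∪ c ∪ c ∪ h(a) ∪ h(b)), h(a ∩ a ∩ a ∩ d ∪ a ∩ a ∩ a ∩ d ∪ a ∩ a ∩ c ∩ d)) ∩ h(a ∩ a ∩ a ∩ a ∩ a ∩ c ∩ d ∪ d ∪ d ∪ h(a ∩ c ∩ c ∩ d)) ∪ f(c, d, b)
R5 matches:  uses f(c, d, b);  x := d, z := a ∩ a ∩ c ∩ c ∩ d ∪ a ∩ c ∩ c ∩ c ∩ d ∪ a ∩ c ∩ c ∩ d ∩ d ∪ a ∩ c ∩ c ∩ d ∩ f(a ∩ h(h(b)) ∪ a ∩ h(h(b)) ∪ b ∩ h(h(b)) ∪ c ∩ c ∩ h(h(b)) ∪ d ∩ h(h(b)) ∪ h(c) ∩ h(h(b)), f(a ∩ b ∩ b ∩ b ∩ b ∩ c ∪ a ∩ b ∩ b ∩ b ∩ c ∩ c ∪ a ∩ b ∩ b ∩ b ∩ c ∩ c ∪ a ∩ b ∩ b ∩ c ∩ c ∩ c, f(b ∪ c ∪ d, a ∩ b ∩ c ∩ c, a ∩ b ∩ b ∩ d), a ∪ a ∩ b ∩ d ∪ c ∪ c ∪ h(a) ∪ h(b)), h(a ∩ a ∩ a ∩ d ∪ a ∩ a ∩ a ∩ d ∪ a ∩ a ∩ c ∩ d)) ∩ h(a ∩ a ∩ a ∩ a ∩ a ∩ c ∩ d ∪ d ∪ d ∪ h(a ∩ c ∩ c ∩ d))
The variable takes the whole remainder — replace the entire application.
New term:  d

Answer: d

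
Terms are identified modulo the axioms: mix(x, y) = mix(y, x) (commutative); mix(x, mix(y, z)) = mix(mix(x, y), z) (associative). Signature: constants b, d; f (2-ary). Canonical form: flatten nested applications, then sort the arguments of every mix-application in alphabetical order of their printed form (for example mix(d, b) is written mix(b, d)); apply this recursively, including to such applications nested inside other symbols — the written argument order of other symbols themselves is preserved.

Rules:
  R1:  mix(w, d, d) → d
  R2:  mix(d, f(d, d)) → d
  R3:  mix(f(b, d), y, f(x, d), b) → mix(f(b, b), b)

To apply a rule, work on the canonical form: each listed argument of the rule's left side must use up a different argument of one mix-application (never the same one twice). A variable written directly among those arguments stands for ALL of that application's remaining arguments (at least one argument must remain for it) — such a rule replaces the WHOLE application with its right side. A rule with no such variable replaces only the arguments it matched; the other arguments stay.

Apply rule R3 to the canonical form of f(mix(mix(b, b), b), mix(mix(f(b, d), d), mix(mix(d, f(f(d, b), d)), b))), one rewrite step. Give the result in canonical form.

Canonical form:  f(mix(b, b, b), mix(b, d, d, f(b, d), f(f(d, b), d)))
Match R3:  consume b, f(b, d), f(f(d, b), d);  x := f(d, b), y := mix(d, d)
The variable takes the whole remainder — replace the entire application.
Result:  f(mix(b, b, b), mix(b, f(b, b)))

Answer: f(mix(b, b, b), mix(b, f(b, b)))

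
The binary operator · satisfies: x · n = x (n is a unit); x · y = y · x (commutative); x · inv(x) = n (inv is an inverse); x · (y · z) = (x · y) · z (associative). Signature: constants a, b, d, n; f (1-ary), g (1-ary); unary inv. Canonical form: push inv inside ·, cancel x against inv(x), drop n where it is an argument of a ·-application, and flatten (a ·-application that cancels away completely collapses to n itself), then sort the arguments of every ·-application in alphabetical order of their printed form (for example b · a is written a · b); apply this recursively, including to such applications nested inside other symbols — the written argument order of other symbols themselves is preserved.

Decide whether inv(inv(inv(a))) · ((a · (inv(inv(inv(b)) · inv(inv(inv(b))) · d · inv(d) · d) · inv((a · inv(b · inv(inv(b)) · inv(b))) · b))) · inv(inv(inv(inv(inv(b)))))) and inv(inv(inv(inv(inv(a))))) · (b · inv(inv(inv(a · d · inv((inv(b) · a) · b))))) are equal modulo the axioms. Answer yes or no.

Answer: no — inv(a) · inv(b) · inv(d) vs b · inv(a) · inv(d)

Derivation:
Left:  inv(inv(inv(a))) · ((a · (inv(inv(inv(b)) · inv(inv(inv(b))) · d · inv(d) · d) · inv((a · inv(b · inv(inv(b)) · inv(b))) · b))) · inv(inv(inv(inv(inv(b))))))
  Push inv inside:  distribute inv over · and collapse double inv
  Collect:  inv(a) · inv(b) · inv(d)
Right:  inv(inv(inv(inv(inv(a))))) · (b · inv(inv(inv(a · d · inv((inv(b) · a) · b)))))
  Push inv inside:  distribute inv over · and collapse double inv
  Collect:  inv(a) · b · inv(d)
  Order the arguments:  b · inv(a) · inv(d)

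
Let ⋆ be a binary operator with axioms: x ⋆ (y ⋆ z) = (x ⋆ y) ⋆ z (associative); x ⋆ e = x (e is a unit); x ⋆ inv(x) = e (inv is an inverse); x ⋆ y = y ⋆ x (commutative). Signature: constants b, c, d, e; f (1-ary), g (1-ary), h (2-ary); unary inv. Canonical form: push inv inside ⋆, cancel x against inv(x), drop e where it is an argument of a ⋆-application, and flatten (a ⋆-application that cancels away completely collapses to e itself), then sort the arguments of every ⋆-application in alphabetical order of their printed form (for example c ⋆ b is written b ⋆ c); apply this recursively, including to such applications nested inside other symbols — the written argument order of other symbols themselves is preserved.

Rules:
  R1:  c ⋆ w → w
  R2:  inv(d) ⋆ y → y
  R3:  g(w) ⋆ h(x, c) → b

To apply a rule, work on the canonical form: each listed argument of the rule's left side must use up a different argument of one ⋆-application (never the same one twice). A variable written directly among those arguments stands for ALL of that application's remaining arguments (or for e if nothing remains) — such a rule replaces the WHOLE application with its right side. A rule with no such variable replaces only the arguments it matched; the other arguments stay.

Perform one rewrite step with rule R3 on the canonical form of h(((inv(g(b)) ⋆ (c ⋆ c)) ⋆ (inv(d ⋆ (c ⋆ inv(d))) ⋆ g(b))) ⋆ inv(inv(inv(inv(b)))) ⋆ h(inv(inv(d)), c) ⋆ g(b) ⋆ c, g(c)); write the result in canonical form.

Answer: h(b ⋆ b ⋆ c ⋆ c, g(c))

Derivation:
Canonical form:  h(b ⋆ c ⋆ c ⋆ g(b) ⋆ h(d, c), g(c))
R3 matches:  uses g(b), h(d, c);  w := b, x := d
Giving:  h(b ⋆ b ⋆ c ⋆ c, g(c))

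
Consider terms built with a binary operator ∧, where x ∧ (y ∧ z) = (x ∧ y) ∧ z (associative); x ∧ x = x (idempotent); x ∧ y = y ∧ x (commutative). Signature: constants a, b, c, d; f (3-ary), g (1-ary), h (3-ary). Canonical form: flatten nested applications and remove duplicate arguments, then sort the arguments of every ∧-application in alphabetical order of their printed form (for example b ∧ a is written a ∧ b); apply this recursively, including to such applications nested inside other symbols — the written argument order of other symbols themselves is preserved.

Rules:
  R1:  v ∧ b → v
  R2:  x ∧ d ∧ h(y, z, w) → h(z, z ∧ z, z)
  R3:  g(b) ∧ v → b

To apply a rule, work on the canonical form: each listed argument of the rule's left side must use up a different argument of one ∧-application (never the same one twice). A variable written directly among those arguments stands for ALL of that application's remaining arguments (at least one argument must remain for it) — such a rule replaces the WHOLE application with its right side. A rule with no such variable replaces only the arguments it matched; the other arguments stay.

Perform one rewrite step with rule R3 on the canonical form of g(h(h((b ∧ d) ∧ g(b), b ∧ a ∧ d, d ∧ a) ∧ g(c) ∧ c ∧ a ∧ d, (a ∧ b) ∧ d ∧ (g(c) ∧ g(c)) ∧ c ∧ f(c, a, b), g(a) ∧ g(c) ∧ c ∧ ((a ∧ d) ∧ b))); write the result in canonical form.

Answer: g(h(a ∧ c ∧ d ∧ g(c) ∧ h(b, a ∧ b ∧ d, a ∧ d), a ∧ b ∧ c ∧ d ∧ f(c, a, b) ∧ g(c), a ∧ b ∧ c ∧ d ∧ g(a) ∧ g(c)))

Derivation:
Canonical form:  g(h(a ∧ c ∧ d ∧ g(c) ∧ h(b ∧ d ∧ g(b), a ∧ b ∧ d, a ∧ d), a ∧ b ∧ c ∧ d ∧ f(c, a, b) ∧ g(c), a ∧ b ∧ c ∧ d ∧ g(a) ∧ g(c)))
R3 matches:  uses g(b);  v := b ∧ d
The variable takes the whole remainder — replace the entire application.
New term:  g(h(a ∧ c ∧ d ∧ g(c) ∧ h(b, a ∧ b ∧ d, a ∧ d), a ∧ b ∧ c ∧ d ∧ f(c, a, b) ∧ g(c), a ∧ b ∧ c ∧ d ∧ g(a) ∧ g(c)))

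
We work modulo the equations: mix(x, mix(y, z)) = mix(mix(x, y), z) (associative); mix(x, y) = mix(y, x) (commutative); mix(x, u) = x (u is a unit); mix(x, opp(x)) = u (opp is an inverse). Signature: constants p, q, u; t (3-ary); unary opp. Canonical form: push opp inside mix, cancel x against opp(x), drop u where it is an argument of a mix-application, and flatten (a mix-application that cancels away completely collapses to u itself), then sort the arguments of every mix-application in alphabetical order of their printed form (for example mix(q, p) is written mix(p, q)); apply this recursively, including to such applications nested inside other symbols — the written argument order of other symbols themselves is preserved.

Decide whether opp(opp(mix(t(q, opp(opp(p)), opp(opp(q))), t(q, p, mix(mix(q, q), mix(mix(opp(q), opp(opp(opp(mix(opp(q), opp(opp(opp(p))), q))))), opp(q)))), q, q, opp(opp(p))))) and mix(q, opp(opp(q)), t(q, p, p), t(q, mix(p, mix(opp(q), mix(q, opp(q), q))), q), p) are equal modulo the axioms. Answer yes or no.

Left:  opp(opp(mix(t(q, opp(opp(p)), opp(opp(q))), t(q, p, mix(mix(q, q), mix(mix(opp(q), opp(opp(opp(mix(opp(q), opp(opp(opp(p))), q))))), opp(q)))), q, q, opp(opp(p)))))
  Push opp inside:  distribute opp over mix and collapse double opp
  Collect:  mix(t(q, p, q), t(q, p, p), q, q, p)
  Sort:  mix(p, q, q, t(q, p, p), t(q, p, q))
Right:  mix(q, opp(opp(q)), t(q, p, p), t(q, mix(p, mix(opp(q), mix(q, opp(q), q))), q), p)
  Push opp inside:  distribute opp over mix and collapse double opp
  Collect:  mix(q, q, t(q, p, p), t(q, p, q), p)
  Order the arguments:  mix(p, q, q, t(q, p, p), t(q, p, q))

Answer: yes — both canonical forms are mix(p, q, q, t(q, p, p), t(q, p, q))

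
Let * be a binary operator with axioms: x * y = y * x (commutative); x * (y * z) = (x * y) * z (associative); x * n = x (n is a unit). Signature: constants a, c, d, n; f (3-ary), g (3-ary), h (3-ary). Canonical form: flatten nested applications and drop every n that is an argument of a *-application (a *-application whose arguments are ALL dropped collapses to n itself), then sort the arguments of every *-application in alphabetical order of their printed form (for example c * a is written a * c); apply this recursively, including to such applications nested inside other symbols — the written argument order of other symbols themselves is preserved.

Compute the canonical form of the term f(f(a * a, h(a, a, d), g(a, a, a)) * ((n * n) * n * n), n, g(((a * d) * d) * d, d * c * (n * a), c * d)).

Answer: f(f(a * a, h(a, a, d), g(a, a, a)), n, g(a * d * d * d, a * c * d, c * d))

Derivation:
Work inside:  f(a * a, h(a, a, d), g(a, a, a)) * ((n * n) * n * n)
Flatten:  f(a * a, h(a, a, d), g(a, a, a)) * n * n * n * n
Units out:  drop n (×4)
Sort arguments:  f(a * a, h(a, a, d), g(a, a, a))
Reassemble:  f(f(a * a, h(a, a, d), g(a, a, a)), n, g(a * d * d * d, a * c * d, c * d))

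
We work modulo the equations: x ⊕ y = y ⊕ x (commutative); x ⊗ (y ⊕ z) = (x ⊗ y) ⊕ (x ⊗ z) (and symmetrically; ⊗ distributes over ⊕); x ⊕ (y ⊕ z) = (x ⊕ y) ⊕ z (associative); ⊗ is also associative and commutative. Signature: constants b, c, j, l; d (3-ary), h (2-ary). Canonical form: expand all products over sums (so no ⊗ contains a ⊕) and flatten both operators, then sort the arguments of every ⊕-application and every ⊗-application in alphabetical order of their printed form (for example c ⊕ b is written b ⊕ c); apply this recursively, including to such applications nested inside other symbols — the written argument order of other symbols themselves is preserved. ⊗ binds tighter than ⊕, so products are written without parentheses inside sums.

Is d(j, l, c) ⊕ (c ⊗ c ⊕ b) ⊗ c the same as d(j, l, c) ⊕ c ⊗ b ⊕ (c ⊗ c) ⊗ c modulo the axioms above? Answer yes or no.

Left:  d(j, l, c) ⊕ (c ⊗ c ⊕ b) ⊗ c
  Expand:  d(j, l, c) ⊕ c ⊗ c ⊗ c ⊕ b ⊗ c
  Sort arguments:  b ⊗ c ⊕ c ⊗ c ⊗ c ⊕ d(j, l, c)
Right:  d(j, l, c) ⊕ c ⊗ b ⊕ (c ⊗ c) ⊗ c
  Merge nested applications:  d(j, l, c) ⊕ b ⊗ c ⊕ c ⊗ c ⊗ c
  Order the arguments:  b ⊗ c ⊕ c ⊗ c ⊗ c ⊕ d(j, l, c)

Answer: yes — both canonical forms are b ⊗ c ⊕ c ⊗ c ⊗ c ⊕ d(j, l, c)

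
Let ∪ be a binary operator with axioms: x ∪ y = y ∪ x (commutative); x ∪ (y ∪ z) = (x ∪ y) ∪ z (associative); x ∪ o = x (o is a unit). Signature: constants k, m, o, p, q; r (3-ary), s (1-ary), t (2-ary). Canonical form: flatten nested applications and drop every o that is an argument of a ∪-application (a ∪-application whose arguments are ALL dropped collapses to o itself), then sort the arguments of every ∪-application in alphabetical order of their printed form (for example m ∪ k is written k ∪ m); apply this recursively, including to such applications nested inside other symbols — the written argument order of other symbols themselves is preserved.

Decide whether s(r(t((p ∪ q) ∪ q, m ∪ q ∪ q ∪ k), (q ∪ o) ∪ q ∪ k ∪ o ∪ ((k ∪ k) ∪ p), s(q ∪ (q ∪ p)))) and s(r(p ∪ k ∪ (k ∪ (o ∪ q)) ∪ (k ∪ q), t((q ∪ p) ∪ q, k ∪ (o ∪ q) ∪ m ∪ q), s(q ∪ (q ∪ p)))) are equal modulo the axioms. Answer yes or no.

Left:  s(r(t((p ∪ q) ∪ q, m ∪ q ∪ q ∪ k), (q ∪ o) ∪ q ∪ k ∪ o ∪ ((k ∪ k) ∪ p), s(q ∪ (q ∪ p))))
  Focus inside:  (q ∪ o) ∪ q ∪ k ∪ o ∪ ((k ∪ k) ∪ p)
  Flatten:  q ∪ o ∪ q ∪ k ∪ o ∪ k ∪ k ∪ p
  Units out:  drop o (×2)
  Sort arguments:  k ∪ k ∪ k ∪ p ∪ q ∪ q
  Put back:  s(r(t(p ∪ q ∪ q, k ∪ m ∪ q ∪ q), k ∪ k ∪ k ∪ p ∪ q ∪ q, s(p ∪ q ∪ q)))
Right:  s(r(p ∪ k ∪ (k ∪ (o ∪ q)) ∪ (k ∪ q), t((q ∪ p) ∪ q, k ∪ (o ∪ q) ∪ m ∪ q), s(q ∪ (q ∪ p))))
  Descend into:  p ∪ k ∪ (k ∪ (o ∪ q)) ∪ (k ∪ q)
  Un-nest:  p ∪ k ∪ k ∪ o ∪ q ∪ k ∪ q
  Units out:  drop o
  Order the arguments:  k ∪ k ∪ k ∪ p ∪ q ∪ q
  Reassemble:  s(r(k ∪ k ∪ k ∪ p ∪ q ∪ q, t(p ∪ q ∪ q, k ∪ m ∪ q ∪ q), s(p ∪ q ∪ q)))

Answer: no — s(r(t(p ∪ q ∪ q, k ∪ m ∪ q ∪ q), k ∪ k ∪ k ∪ p ∪ q ∪ q, s(p ∪ q ∪ q))) vs s(r(k ∪ k ∪ k ∪ p ∪ q ∪ q, t(p ∪ q ∪ q, k ∪ m ∪ q ∪ q), s(p ∪ q ∪ q)))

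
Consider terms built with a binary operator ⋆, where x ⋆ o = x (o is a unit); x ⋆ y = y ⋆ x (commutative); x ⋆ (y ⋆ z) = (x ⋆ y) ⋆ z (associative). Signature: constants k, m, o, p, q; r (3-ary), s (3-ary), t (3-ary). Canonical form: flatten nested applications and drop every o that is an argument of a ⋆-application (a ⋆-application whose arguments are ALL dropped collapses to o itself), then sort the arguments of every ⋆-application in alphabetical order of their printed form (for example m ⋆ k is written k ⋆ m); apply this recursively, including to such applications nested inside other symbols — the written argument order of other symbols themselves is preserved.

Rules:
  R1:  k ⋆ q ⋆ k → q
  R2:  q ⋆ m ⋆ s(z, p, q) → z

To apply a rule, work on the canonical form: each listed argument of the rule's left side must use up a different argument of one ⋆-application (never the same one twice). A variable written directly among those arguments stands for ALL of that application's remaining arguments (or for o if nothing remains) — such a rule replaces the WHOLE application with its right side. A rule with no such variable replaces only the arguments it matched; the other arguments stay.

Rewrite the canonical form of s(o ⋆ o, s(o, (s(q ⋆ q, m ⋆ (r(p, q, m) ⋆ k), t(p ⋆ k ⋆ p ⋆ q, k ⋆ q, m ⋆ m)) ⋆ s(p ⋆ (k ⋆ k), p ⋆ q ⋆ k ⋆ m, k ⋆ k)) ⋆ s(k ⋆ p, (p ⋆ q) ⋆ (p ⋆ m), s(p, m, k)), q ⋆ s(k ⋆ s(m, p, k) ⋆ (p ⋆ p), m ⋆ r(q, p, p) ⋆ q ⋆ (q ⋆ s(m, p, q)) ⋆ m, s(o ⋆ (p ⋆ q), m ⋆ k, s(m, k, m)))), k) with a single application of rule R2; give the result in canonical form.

Answer: s(o, s(o, s(k ⋆ k ⋆ p, k ⋆ m ⋆ p ⋆ q, k ⋆ k) ⋆ s(k ⋆ p, m ⋆ p ⋆ p ⋆ q, s(p, m, k)) ⋆ s(q ⋆ q, k ⋆ m ⋆ r(p, q, m), t(k ⋆ p ⋆ p ⋆ q, k ⋆ q, m ⋆ m)), q ⋆ s(k ⋆ p ⋆ p ⋆ s(m, p, k), m ⋆ m ⋆ q ⋆ r(q, p, p), s(p ⋆ q, k ⋆ m, s(m, k, m)))), k)

Derivation:
Canonical form:  s(o, s(o, s(k ⋆ k ⋆ p, k ⋆ m ⋆ p ⋆ q, k ⋆ k) ⋆ s(k ⋆ p, m ⋆ p ⋆ p ⋆ q, s(p, m, k)) ⋆ s(q ⋆ q, k ⋆ m ⋆ r(p, q, m), t(k ⋆ p ⋆ p ⋆ q, k ⋆ q, m ⋆ m)), q ⋆ s(k ⋆ p ⋆ p ⋆ s(m, p, k), m ⋆ m ⋆ q ⋆ q ⋆ r(q, p, p) ⋆ s(m, p, q), s(p ⋆ q, k ⋆ m, s(m, k, m)))), k)
R2 matches:  uses m, q, s(m, p, q);  z := m
New term:  s(o, s(o, s(k ⋆ k ⋆ p, k ⋆ m ⋆ p ⋆ q, k ⋆ k) ⋆ s(k ⋆ p, m ⋆ p ⋆ p ⋆ q, s(p, m, k)) ⋆ s(q ⋆ q, k ⋆ m ⋆ r(p, q, m), t(k ⋆ p ⋆ p ⋆ q, k ⋆ q, m ⋆ m)), q ⋆ s(k ⋆ p ⋆ p ⋆ s(m, p, k), m ⋆ m ⋆ q ⋆ r(q, p, p), s(p ⋆ q, k ⋆ m, s(m, k, m)))), k)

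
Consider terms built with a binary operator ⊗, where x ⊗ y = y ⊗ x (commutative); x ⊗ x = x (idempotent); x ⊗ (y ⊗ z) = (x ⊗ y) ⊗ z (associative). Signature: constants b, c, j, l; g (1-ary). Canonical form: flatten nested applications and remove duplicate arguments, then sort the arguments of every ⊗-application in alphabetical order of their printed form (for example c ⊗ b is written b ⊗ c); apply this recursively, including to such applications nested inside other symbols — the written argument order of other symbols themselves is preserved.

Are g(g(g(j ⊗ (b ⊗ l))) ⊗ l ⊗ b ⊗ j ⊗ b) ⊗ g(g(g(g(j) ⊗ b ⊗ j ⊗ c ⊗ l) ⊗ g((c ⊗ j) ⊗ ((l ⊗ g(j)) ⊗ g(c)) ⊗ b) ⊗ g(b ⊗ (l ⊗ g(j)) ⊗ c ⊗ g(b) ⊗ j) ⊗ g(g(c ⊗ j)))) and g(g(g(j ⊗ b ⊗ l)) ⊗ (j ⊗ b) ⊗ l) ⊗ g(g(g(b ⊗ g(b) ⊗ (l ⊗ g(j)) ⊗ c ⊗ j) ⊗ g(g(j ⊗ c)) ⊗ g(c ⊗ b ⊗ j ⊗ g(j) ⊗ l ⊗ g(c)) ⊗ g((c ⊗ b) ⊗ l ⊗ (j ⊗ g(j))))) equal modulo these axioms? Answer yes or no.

Answer: yes — both canonical forms are g(b ⊗ g(g(b ⊗ j ⊗ l)) ⊗ j ⊗ l) ⊗ g(g(g(b ⊗ c ⊗ g(b) ⊗ g(j) ⊗ j ⊗ l) ⊗ g(b ⊗ c ⊗ g(c) ⊗ g(j) ⊗ j ⊗ l) ⊗ g(b ⊗ c ⊗ g(j) ⊗ j ⊗ l) ⊗ g(g(c ⊗ j))))

Derivation:
Left:  g(g(g(j ⊗ (b ⊗ l))) ⊗ l ⊗ b ⊗ j ⊗ b) ⊗ g(g(g(g(j) ⊗ b ⊗ j ⊗ c ⊗ l) ⊗ g((c ⊗ j) ⊗ ((l ⊗ g(j)) ⊗ g(c)) ⊗ b) ⊗ g(b ⊗ (l ⊗ g(j)) ⊗ c ⊗ g(b) ⊗ j) ⊗ g(g(c ⊗ j))))
  Canonicalize subterm:  g(g(g(j ⊗ (b ⊗ l))) ⊗ l ⊗ b ⊗ j ⊗ b)  →  g(b ⊗ g(g(b ⊗ j ⊗ l)) ⊗ j ⊗ l)
  Canonicalize subterm:  g(g(g(g(j) ⊗ b ⊗ j ⊗ c ⊗ l) ⊗ g((c ⊗ j) ⊗ ((l ⊗ g(j)) ⊗ g(c)) ⊗ b) ⊗ g(b ⊗ (l ⊗ g(j)) ⊗ c ⊗ g(b) ⊗ j) ⊗ g(g(c ⊗ j))))  →  g(g(g(b ⊗ c ⊗ g(b) ⊗ g(j) ⊗ j ⊗ l) ⊗ g(b ⊗ c ⊗ g(c) ⊗ g(j) ⊗ j ⊗ l) ⊗ g(b ⊗ c ⊗ g(j) ⊗ j ⊗ l) ⊗ g(g(c ⊗ j))))
  Sort:  g(b ⊗ g(g(b ⊗ j ⊗ l)) ⊗ j ⊗ l) ⊗ g(g(g(b ⊗ c ⊗ g(b) ⊗ g(j) ⊗ j ⊗ l) ⊗ g(b ⊗ c ⊗ g(c) ⊗ g(j) ⊗ j ⊗ l) ⊗ g(b ⊗ c ⊗ g(j) ⊗ j ⊗ l) ⊗ g(g(c ⊗ j))))
Right:  g(g(g(j ⊗ b ⊗ l)) ⊗ (j ⊗ b) ⊗ l) ⊗ g(g(g(b ⊗ g(b) ⊗ (l ⊗ g(j)) ⊗ c ⊗ j) ⊗ g(g(j ⊗ c)) ⊗ g(c ⊗ b ⊗ j ⊗ g(j) ⊗ l ⊗ g(c)) ⊗ g((c ⊗ b) ⊗ l ⊗ (j ⊗ g(j)))))
  Inside:  g(g(g(j ⊗ b ⊗ l)) ⊗ (j ⊗ b) ⊗ l)  →  g(b ⊗ g(g(b ⊗ j ⊗ l)) ⊗ j ⊗ l)
  Simplify inside:  g(g(g(b ⊗ g(b) ⊗ (l ⊗ g(j)) ⊗ c ⊗ j) ⊗ g(g(j ⊗ c)) ⊗ g(c ⊗ b ⊗ j ⊗ g(j) ⊗ l ⊗ g(c)) ⊗ g((c ⊗ b) ⊗ l ⊗ (j ⊗ g(j)))))  →  g(g(g(b ⊗ c ⊗ g(b) ⊗ g(j) ⊗ j ⊗ l) ⊗ g(b ⊗ c ⊗ g(c) ⊗ g(j) ⊗ j ⊗ l) ⊗ g(b ⊗ c ⊗ g(j) ⊗ j ⊗ l) ⊗ g(g(c ⊗ j))))
  Sort:  g(b ⊗ g(g(b ⊗ j ⊗ l)) ⊗ j ⊗ l) ⊗ g(g(g(b ⊗ c ⊗ g(b) ⊗ g(j) ⊗ j ⊗ l) ⊗ g(b ⊗ c ⊗ g(c) ⊗ g(j) ⊗ j ⊗ l) ⊗ g(b ⊗ c ⊗ g(j) ⊗ j ⊗ l) ⊗ g(g(c ⊗ j))))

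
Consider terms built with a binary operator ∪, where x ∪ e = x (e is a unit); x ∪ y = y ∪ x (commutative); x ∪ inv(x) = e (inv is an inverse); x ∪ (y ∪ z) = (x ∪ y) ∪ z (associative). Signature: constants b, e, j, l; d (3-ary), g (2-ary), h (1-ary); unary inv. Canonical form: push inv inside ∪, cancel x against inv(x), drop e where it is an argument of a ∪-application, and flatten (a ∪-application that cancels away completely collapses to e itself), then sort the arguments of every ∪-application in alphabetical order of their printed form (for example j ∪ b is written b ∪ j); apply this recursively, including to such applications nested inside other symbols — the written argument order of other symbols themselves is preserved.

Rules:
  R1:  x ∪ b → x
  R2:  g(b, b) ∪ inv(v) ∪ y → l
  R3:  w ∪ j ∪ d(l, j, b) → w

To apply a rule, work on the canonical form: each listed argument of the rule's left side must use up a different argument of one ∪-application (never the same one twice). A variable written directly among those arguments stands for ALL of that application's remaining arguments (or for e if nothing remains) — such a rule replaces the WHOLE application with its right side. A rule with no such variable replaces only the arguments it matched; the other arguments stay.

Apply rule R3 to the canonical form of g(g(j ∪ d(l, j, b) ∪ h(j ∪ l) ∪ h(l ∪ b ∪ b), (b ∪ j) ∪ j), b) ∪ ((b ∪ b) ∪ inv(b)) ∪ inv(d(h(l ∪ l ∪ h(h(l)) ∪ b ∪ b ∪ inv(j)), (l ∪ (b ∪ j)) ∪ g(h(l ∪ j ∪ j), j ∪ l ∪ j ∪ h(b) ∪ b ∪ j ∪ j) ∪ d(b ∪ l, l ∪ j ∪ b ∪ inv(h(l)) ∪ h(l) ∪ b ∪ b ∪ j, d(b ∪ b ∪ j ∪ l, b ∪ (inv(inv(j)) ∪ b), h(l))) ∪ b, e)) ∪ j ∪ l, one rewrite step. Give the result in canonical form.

Answer: b ∪ g(g(h(b ∪ b ∪ l) ∪ h(j ∪ l), b ∪ j ∪ j), b) ∪ inv(d(h(b ∪ b ∪ h(h(l)) ∪ inv(j) ∪ l ∪ l), b ∪ b ∪ d(b ∪ l, b ∪ b ∪ b ∪ j ∪ j ∪ l, d(b ∪ b ∪ j ∪ l, b ∪ b ∪ j, h(l))) ∪ g(h(j ∪ j ∪ l), b ∪ h(b) ∪ j ∪ j ∪ j ∪ j ∪ l) ∪ j ∪ l, e)) ∪ j ∪ l

Derivation:
Canonical form:  b ∪ g(g(d(l, j, b) ∪ h(b ∪ b ∪ l) ∪ h(j ∪ l) ∪ j, b ∪ j ∪ j), b) ∪ inv(d(h(b ∪ b ∪ h(h(l)) ∪ inv(j) ∪ l ∪ l), b ∪ b ∪ d(b ∪ l, b ∪ b ∪ b ∪ j ∪ j ∪ l, d(b ∪ b ∪ j ∪ l, b ∪ b ∪ j, h(l))) ∪ g(h(j ∪ j ∪ l), b ∪ h(b) ∪ j ∪ j ∪ j ∪ j ∪ l) ∪ j ∪ l, e)) ∪ j ∪ l
Match R3:  consume d(l, j, b), j;  w := h(b ∪ b ∪ l) ∪ h(j ∪ l)
Every leftover argument binds to the variable; the entire application is replaced.
Result:  b ∪ g(g(h(b ∪ b ∪ l) ∪ h(j ∪ l), b ∪ j ∪ j), b) ∪ inv(d(h(b ∪ b ∪ h(h(l)) ∪ inv(j) ∪ l ∪ l), b ∪ b ∪ d(b ∪ l, b ∪ b ∪ b ∪ j ∪ j ∪ l, d(b ∪ b ∪ j ∪ l, b ∪ b ∪ j, h(l))) ∪ g(h(j ∪ j ∪ l), b ∪ h(b) ∪ j ∪ j ∪ j ∪ j ∪ l) ∪ j ∪ l, e)) ∪ j ∪ l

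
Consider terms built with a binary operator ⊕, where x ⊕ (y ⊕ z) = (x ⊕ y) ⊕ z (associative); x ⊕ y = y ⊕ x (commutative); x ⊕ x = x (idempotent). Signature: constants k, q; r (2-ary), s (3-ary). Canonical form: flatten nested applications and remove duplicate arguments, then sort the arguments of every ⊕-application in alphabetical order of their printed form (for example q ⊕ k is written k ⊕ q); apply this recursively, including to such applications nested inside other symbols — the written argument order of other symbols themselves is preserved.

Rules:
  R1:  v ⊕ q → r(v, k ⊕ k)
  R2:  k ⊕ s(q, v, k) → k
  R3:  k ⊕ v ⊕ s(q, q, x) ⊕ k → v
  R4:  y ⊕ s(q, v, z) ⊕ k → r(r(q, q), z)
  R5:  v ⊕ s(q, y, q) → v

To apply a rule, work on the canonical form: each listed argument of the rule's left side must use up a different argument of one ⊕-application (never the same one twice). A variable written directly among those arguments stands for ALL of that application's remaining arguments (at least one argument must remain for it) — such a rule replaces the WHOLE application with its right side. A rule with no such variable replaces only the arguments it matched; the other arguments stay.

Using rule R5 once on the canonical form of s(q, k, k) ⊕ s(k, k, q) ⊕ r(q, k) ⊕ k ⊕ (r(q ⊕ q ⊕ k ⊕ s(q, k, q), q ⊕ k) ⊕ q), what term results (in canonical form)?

Canonical form:  k ⊕ q ⊕ r(k ⊕ q ⊕ s(q, k, q), k ⊕ q) ⊕ r(q, k) ⊕ s(k, k, q) ⊕ s(q, k, k)
R5 matches:  uses s(q, k, q);  v := k ⊕ q, y := k
The extension variable absorbs all remaining arguments, so the whole application is rewritten.
Result:  k ⊕ q ⊕ r(k ⊕ q, k ⊕ q) ⊕ r(q, k) ⊕ s(k, k, q) ⊕ s(q, k, k)

Answer: k ⊕ q ⊕ r(k ⊕ q, k ⊕ q) ⊕ r(q, k) ⊕ s(k, k, q) ⊕ s(q, k, k)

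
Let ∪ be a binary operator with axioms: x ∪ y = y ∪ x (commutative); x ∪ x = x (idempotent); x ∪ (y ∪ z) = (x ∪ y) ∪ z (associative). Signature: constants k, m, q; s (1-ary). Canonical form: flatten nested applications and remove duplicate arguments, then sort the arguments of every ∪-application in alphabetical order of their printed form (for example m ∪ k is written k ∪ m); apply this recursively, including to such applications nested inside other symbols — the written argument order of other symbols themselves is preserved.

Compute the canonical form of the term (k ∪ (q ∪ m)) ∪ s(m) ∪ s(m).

Answer: k ∪ m ∪ q ∪ s(m)

Derivation:
Flatten:  k ∪ q ∪ m ∪ s(m) ∪ s(m)
Idempotence:  drop duplicate s(m)
Sort:  k ∪ m ∪ q ∪ s(m)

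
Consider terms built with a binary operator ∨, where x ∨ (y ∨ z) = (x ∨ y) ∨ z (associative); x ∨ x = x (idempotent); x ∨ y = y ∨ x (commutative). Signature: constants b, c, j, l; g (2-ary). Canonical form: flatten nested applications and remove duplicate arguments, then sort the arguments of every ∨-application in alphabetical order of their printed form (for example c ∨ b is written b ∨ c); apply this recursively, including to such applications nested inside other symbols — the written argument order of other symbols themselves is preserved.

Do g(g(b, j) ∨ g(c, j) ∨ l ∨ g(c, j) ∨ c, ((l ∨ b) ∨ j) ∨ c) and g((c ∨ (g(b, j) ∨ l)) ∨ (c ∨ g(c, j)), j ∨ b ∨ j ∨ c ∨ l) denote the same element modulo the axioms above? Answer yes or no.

Answer: yes — both canonical forms are g(c ∨ g(b, j) ∨ g(c, j) ∨ l, b ∨ c ∨ j ∨ l)

Derivation:
Left:  g(g(b, j) ∨ g(c, j) ∨ l ∨ g(c, j) ∨ c, ((l ∨ b) ∨ j) ∨ c)
  Focus inside:  g(b, j) ∨ g(c, j) ∨ l ∨ g(c, j) ∨ c
  Idempotence:  drop duplicate g(c, j)
  Order the arguments:  c ∨ g(b, j) ∨ g(c, j) ∨ l
  Put back:  g(c ∨ g(b, j) ∨ g(c, j) ∨ l, b ∨ c ∨ j ∨ l)
Right:  g((c ∨ (g(b, j) ∨ l)) ∨ (c ∨ g(c, j)), j ∨ b ∨ j ∨ c ∨ l)
  Focus inside:  (c ∨ (g(b, j) ∨ l)) ∨ (c ∨ g(c, j))
  Flatten:  c ∨ g(b, j) ∨ l ∨ c ∨ g(c, j)
  Idempotence:  drop duplicate c
  Sort arguments:  c ∨ g(b, j) ∨ g(c, j) ∨ l
  Reassemble:  g(c ∨ g(b, j) ∨ g(c, j) ∨ l, b ∨ c ∨ j ∨ l)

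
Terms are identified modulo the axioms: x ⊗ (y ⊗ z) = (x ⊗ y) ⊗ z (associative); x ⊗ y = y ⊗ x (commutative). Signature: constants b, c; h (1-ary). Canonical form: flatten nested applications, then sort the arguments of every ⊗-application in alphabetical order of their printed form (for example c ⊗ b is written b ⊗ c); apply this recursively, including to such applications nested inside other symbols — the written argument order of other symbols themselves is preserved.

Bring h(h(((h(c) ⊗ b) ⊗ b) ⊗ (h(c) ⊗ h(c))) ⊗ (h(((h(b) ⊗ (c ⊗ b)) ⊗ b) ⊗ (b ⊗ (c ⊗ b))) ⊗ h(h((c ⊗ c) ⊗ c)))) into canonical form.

Descend into:  h(((h(c) ⊗ b) ⊗ b) ⊗ (h(c) ⊗ h(c))) ⊗ (h(((h(b) ⊗ (c ⊗ b)) ⊗ b) ⊗ (b ⊗ (c ⊗ b))) ⊗ h(h((c ⊗ c) ⊗ c)))
Flatten:  h(((h(c) ⊗ b) ⊗ b) ⊗ (h(c) ⊗ h(c))) ⊗ h(((h(b) ⊗ (c ⊗ b)) ⊗ b) ⊗ (b ⊗ (c ⊗ b))) ⊗ h(h((c ⊗ c) ⊗ c))
Inside:  h(((h(c) ⊗ b) ⊗ b) ⊗ (h(c) ⊗ h(c)))  →  h(b ⊗ b ⊗ h(c) ⊗ h(c) ⊗ h(c))
Simplify inside:  h(((h(b) ⊗ (c ⊗ b)) ⊗ b) ⊗ (b ⊗ (c ⊗ b)))  →  h(b ⊗ b ⊗ b ⊗ b ⊗ c ⊗ c ⊗ h(b))
Canonicalize subterm:  h(h((c ⊗ c) ⊗ c))  →  h(h(c ⊗ c ⊗ c))
Sort arguments:  h(b ⊗ b ⊗ b ⊗ b ⊗ c ⊗ c ⊗ h(b)) ⊗ h(b ⊗ b ⊗ h(c) ⊗ h(c) ⊗ h(c)) ⊗ h(h(c ⊗ c ⊗ c))
Rebuild:  h(h(b ⊗ b ⊗ b ⊗ b ⊗ c ⊗ c ⊗ h(b)) ⊗ h(b ⊗ b ⊗ h(c) ⊗ h(c) ⊗ h(c)) ⊗ h(h(c ⊗ c ⊗ c)))

Answer: h(h(b ⊗ b ⊗ b ⊗ b ⊗ c ⊗ c ⊗ h(b)) ⊗ h(b ⊗ b ⊗ h(c) ⊗ h(c) ⊗ h(c)) ⊗ h(h(c ⊗ c ⊗ c)))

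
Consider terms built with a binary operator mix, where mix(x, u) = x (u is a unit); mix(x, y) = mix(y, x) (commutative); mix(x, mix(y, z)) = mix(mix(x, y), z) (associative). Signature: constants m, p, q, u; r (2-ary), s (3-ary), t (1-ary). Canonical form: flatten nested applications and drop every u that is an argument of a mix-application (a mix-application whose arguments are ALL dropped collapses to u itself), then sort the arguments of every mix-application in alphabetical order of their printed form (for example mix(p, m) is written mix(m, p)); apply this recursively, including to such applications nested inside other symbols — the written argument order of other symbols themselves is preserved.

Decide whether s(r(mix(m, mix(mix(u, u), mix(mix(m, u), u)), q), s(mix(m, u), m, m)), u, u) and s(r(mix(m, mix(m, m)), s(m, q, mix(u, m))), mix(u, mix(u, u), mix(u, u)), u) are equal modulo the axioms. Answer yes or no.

Answer: no — s(r(mix(m, m, q), s(m, m, m)), u, u) vs s(r(mix(m, m, m), s(m, q, m)), u, u)

Derivation:
Left:  s(r(mix(m, mix(mix(u, u), mix(mix(m, u), u)), q), s(mix(m, u), m, m)), u, u)
  Focus inside:  mix(m, mix(mix(u, u), mix(mix(m, u), u)), q)
  Flatten:  mix(m, u, u, m, u, u, q)
  Units out:  drop u (×4)
  Order the arguments:  mix(m, m, q)
  Rebuild:  s(r(mix(m, m, q), s(m, m, m)), u, u)
Right:  s(r(mix(m, mix(m, m)), s(m, q, mix(u, m))), mix(u, mix(u, u), mix(u, u)), u)
  Descend into:  mix(u, mix(u, u), mix(u, u))
  Merge nested applications:  mix(u, u, u, u, u)
  Units out:  drop u (×5)
  Sort:  u
  Rebuild:  s(r(mix(m, m, m), s(m, q, m)), u, u)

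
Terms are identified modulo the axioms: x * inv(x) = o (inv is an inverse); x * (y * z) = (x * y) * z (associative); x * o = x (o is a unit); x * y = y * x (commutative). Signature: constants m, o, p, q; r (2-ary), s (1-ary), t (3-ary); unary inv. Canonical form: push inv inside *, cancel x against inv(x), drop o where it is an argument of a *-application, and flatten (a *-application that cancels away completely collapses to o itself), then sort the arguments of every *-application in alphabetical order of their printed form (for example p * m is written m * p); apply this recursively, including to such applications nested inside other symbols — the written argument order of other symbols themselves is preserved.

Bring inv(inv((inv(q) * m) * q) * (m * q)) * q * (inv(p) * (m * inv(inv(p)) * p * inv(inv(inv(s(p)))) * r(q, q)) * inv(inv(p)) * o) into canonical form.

Answer: inv(s(p)) * m * p * p * r(q, q)

Derivation:
Push inv inside:  distribute inv over * and collapse double inv
Inverses cancel:  q cancels
Collect terms:  m * p * p * inv(s(p)) * r(q, q)
Sort arguments:  inv(s(p)) * m * p * p * r(q, q)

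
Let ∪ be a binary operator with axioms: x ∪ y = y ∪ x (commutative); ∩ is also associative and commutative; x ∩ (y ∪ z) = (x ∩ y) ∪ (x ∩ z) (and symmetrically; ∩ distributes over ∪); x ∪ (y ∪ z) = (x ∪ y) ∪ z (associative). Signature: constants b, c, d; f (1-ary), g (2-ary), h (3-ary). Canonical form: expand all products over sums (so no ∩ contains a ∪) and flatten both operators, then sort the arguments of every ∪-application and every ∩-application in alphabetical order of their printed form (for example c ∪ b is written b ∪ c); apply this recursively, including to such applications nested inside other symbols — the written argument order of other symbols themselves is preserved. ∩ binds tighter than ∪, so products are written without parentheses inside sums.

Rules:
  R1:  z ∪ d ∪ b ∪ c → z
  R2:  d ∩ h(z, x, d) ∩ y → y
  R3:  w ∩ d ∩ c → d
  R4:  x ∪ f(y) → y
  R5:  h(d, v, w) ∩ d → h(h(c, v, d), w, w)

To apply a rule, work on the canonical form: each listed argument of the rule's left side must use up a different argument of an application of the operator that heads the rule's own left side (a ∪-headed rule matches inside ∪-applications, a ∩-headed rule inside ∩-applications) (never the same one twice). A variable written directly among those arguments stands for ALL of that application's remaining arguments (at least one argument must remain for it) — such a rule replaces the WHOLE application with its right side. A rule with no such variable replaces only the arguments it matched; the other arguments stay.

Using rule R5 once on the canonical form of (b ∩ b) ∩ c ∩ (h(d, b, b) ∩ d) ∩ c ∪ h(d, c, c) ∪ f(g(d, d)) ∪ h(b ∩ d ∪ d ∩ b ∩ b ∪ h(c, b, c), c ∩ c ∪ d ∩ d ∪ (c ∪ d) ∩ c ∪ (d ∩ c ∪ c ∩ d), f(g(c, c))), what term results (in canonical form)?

Answer: b ∩ b ∩ c ∩ c ∩ h(h(c, b, d), b, b) ∪ f(g(d, d)) ∪ h(b ∩ b ∩ d ∪ b ∩ d ∪ h(c, b, c), c ∩ c ∪ c ∩ c ∪ c ∩ d ∪ c ∩ d ∪ c ∩ d ∪ d ∩ d, f(g(c, c))) ∪ h(d, c, c)

Derivation:
Canonical form:  b ∩ b ∩ c ∩ c ∩ d ∩ h(d, b, b) ∪ f(g(d, d)) ∪ h(b ∩ b ∩ d ∪ b ∩ d ∪ h(c, b, c), c ∩ c ∪ c ∩ c ∪ c ∩ d ∪ c ∩ d ∪ c ∩ d ∪ d ∩ d, f(g(c, c))) ∪ h(d, c, c)
Match R5:  consume d, h(d, b, b);  v := b, w := b
Result:  b ∩ b ∩ c ∩ c ∩ h(h(c, b, d), b, b) ∪ f(g(d, d)) ∪ h(b ∩ b ∩ d ∪ b ∩ d ∪ h(c, b, c), c ∩ c ∪ c ∩ c ∪ c ∩ d ∪ c ∩ d ∪ c ∩ d ∪ d ∩ d, f(g(c, c))) ∪ h(d, c, c)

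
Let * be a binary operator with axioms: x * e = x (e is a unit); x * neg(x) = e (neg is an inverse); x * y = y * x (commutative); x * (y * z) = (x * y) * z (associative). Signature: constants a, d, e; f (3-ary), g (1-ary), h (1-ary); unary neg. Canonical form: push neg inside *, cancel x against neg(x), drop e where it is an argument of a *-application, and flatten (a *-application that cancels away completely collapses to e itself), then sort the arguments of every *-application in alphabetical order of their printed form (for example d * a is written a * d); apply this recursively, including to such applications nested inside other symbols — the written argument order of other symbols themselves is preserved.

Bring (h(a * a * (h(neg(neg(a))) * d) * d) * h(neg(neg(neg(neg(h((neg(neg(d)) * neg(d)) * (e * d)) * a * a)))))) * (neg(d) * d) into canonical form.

Answer: h(a * a * d * d * h(a)) * h(a * a * h(d))

Derivation:
Push neg inside:  distribute neg over * and collapse double neg
Cancel inverse pairs:  d cancels
Combine occurrences:  h(a * a * d * d * h(a)) * h(a * a * h(d))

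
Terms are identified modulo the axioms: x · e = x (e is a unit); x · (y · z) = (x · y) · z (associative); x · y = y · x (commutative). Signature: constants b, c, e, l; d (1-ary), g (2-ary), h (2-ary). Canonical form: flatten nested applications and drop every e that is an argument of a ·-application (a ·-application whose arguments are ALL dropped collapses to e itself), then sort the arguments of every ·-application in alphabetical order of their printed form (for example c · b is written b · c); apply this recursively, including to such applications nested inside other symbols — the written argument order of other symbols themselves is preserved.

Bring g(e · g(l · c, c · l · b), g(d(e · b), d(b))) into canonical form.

Answer: g(g(c · l, b · c · l), g(d(b), d(b)))

Derivation:
Work inside:  e · g(l · c, c · l · b)
Simplify inside:  g(l · c, c · l · b)  →  g(c · l, b · c · l)
Unit:  drop e
Order the arguments:  g(c · l, b · c · l)
Put back:  g(g(c · l, b · c · l), g(d(b), d(b)))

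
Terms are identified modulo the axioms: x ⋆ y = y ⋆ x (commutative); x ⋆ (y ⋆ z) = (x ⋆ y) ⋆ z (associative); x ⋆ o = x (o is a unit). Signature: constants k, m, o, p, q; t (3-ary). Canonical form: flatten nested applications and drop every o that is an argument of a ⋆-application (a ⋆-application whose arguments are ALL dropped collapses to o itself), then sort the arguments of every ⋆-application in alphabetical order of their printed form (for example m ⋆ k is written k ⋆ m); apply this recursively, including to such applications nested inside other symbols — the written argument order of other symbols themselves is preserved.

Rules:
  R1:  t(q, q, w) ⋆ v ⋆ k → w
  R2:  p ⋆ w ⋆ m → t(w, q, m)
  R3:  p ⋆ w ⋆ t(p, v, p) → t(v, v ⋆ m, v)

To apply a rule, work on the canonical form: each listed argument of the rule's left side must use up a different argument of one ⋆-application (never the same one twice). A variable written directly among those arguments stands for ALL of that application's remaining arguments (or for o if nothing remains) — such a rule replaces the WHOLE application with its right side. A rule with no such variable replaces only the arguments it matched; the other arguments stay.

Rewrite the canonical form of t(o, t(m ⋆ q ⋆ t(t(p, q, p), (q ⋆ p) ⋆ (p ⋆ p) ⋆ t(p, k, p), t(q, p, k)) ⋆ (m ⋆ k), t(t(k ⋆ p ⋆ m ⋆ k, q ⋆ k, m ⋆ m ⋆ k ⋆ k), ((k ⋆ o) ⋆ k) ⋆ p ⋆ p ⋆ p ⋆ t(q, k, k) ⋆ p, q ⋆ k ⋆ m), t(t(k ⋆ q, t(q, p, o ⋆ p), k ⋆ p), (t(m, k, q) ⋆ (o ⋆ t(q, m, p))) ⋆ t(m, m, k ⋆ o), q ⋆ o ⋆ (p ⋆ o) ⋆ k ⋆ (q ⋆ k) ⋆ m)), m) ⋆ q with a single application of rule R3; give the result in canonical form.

Canonical form:  q ⋆ t(o, t(k ⋆ m ⋆ m ⋆ q ⋆ t(t(p, q, p), p ⋆ p ⋆ p ⋆ q ⋆ t(p, k, p), t(q, p, k)), t(t(k ⋆ k ⋆ m ⋆ p, k ⋆ q, k ⋆ k ⋆ m ⋆ m), k ⋆ k ⋆ p ⋆ p ⋆ p ⋆ p ⋆ t(q, k, k), k ⋆ m ⋆ q), t(t(k ⋆ q, t(q, p, p), k ⋆ p), t(m, k, q) ⋆ t(m, m, k) ⋆ t(q, m, p), k ⋆ k ⋆ m ⋆ p ⋆ q ⋆ q)), m)
R3 matches:  uses p, t(p, k, p);  v := k, w := p ⋆ p ⋆ q
The variable takes the whole remainder — replace the entire application.
Giving:  q ⋆ t(o, t(k ⋆ m ⋆ m ⋆ q ⋆ t(t(p, q, p), t(k, k ⋆ m, k), t(q, p, k)), t(t(k ⋆ k ⋆ m ⋆ p, k ⋆ q, k ⋆ k ⋆ m ⋆ m), k ⋆ k ⋆ p ⋆ p ⋆ p ⋆ p ⋆ t(q, k, k), k ⋆ m ⋆ q), t(t(k ⋆ q, t(q, p, p), k ⋆ p), t(m, k, q) ⋆ t(m, m, k) ⋆ t(q, m, p), k ⋆ k ⋆ m ⋆ p ⋆ q ⋆ q)), m)

Answer: q ⋆ t(o, t(k ⋆ m ⋆ m ⋆ q ⋆ t(t(p, q, p), t(k, k ⋆ m, k), t(q, p, k)), t(t(k ⋆ k ⋆ m ⋆ p, k ⋆ q, k ⋆ k ⋆ m ⋆ m), k ⋆ k ⋆ p ⋆ p ⋆ p ⋆ p ⋆ t(q, k, k), k ⋆ m ⋆ q), t(t(k ⋆ q, t(q, p, p), k ⋆ p), t(m, k, q) ⋆ t(m, m, k) ⋆ t(q, m, p), k ⋆ k ⋆ m ⋆ p ⋆ q ⋆ q)), m)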